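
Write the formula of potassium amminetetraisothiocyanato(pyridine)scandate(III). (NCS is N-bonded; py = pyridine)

Ligands: 1 ammine (NH3, neutral), 4 isothiocyanato (NCS, -1), 1 pyridine (py, neutral). Ligand charge sum = -4.
Charge balance with potassium (+1) requires 1 complex ion per 1 potassium.

K[Sc(NCS)4(NH3)(py)]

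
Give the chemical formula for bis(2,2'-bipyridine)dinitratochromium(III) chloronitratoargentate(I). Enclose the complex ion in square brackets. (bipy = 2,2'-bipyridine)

[Cr(bipy)2(NO3)2][AgCl(NO3)]

Cation [Cr…]: ligand charges -2, Cr(III) ⇒ ion charge 1+.
Anion [Ag…]: ligand charges -2, Ag(I) ⇒ ion charge 1−.
One 1+ cation balances one 1− anion.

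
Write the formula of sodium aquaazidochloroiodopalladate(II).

Ligands: 1 chloro (Cl, -1), 1 aqua (H2O, neutral), 1 azido (N3, -1), 1 iodo (I, -1). Ligand charge sum = -3.
With Pd in oxidation state +2, the complex ion is [Pd...]^1−.
Charge balance with sodium (+1) requires 1 complex ion per 1 sodium.

Na[PdCl(H2O)I(N3)]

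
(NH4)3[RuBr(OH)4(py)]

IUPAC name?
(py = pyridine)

The 3 ammonium counter-ions carry a total charge of +3, so each complex ion is 3−.
Ligand charges: 1×bromo (-1 each), 4×hydroxo (-1 each), 1×pyridine (neutral); total -5. So Ru + (-5) = 3−, giving Ru = +2.
Ligands are named alphabetically: bromo before hydroxo before pyridine.
The complex ion is anionic, so ruthenium takes the -ate form ruthenate(II).

ammonium bromotetrahydroxo(pyridine)ruthenate(II)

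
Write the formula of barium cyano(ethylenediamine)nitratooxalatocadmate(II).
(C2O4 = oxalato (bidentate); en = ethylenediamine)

Ligands: 1 nitrato (NO3, -1), 1 oxalato (C2O4, -2), 1 ethylenediamine (en, neutral), 1 cyano (CN, -1). Ligand charge sum = -4.
With Cd in oxidation state +2, the complex ion is [Cd...]^2−.
Charge balance with barium (+2) requires 1 complex ion per 1 barium.

Ba[Cd(C2O4)(CN)(en)(NO3)]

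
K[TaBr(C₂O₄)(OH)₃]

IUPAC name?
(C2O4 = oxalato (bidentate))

The 1 potassium counter-ion carries a total charge of +1, so each complex ion is 1−.
Ligand charges: 3×hydroxo (-1 each), 1×bromo (-1 each), 1×oxalato (-2 each); total -6. So Ta + (-6) = 1−, giving Ta = +5.
Ligands are named alphabetically: bromo before hydroxo before oxalato.
The complex ion is anionic, so tantalum takes the -ate form tantalate(V).

potassium bromotrihydroxooxalatotantalate(V)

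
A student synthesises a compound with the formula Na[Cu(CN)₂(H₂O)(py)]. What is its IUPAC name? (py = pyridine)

sodium aquadicyano(pyridine)cuprate(I)

The 1 sodium counter-ion carries a total charge of +1, so each complex ion is 1−.
Ligand charges: 2×cyano (-1 each), 1×pyridine (neutral), 1×aqua (neutral); total -2. So Cu + (-2) = 1−, giving Cu = +1.
Ligands are named alphabetically: aqua before cyano before pyridine.
The complex ion is anionic, so copper takes the -ate form cuprate(I).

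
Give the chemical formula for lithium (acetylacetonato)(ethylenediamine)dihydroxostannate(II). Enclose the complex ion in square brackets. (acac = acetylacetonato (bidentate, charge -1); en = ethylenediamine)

Ligands: 2 hydroxo (OH, -1), 1 acetylacetonato (acac, -1), 1 ethylenediamine (en, neutral). Ligand charge sum = -3.
Charge balance with lithium (+1) requires 1 complex ion per 1 lithium.

Li[Sn(acac)(en)(OH)2]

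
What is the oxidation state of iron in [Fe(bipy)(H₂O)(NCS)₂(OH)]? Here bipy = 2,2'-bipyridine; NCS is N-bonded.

+3

No counter-ion: the bracketed complex is neutral.
Ligand charges: 1×bipy neutral; 1×H2O neutral; 1×OH = -1; 2×NCS = -2; sum -3.
Fe + (-3) = 0 ⇒ Fe is +3.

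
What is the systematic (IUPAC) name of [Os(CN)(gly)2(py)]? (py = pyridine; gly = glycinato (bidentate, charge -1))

There is no counter-ion, so the complex is neutral overall.
Ligand charges: 1×pyridine (neutral), 2×glycinato (-1 each), 1×cyano (-1 each); total -3. So Os + (-3) = 0, giving Os = +3.
Ligands are named alphabetically: cyano before glycinato before pyridine.

cyanobis(glycinato)(pyridine)osmium(III)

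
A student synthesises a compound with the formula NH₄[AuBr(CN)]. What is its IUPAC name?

ammonium bromocyanoaurate(I)

The 1 ammonium counter-ion carries a total charge of +1, so each complex ion is 1−.
Ligand charges: 1×bromo (-1 each), 1×cyano (-1 each); total -2. So Au + (-2) = 1−, giving Au = +1.
Ligands are named alphabetically: bromo before cyano.
The complex ion is anionic, so gold takes the -ate form aurate(I).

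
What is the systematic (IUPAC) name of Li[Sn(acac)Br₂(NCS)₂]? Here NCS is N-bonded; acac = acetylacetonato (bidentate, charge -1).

lithium (acetylacetonato)dibromodiisothiocyanatostannate(IV)

The 1 lithium counter-ion carries a total charge of +1, so each complex ion is 1−.
Ligand charges: 2×isothiocyanato (-1 each), 1×acetylacetonato (-1 each), 2×bromo (-1 each); total -5. So Sn + (-5) = 1−, giving Sn = +4.
Ligands are named alphabetically: acetylacetonato before bromo before isothiocyanato.
The complex ion is anionic, so tin takes the -ate form stannate(IV).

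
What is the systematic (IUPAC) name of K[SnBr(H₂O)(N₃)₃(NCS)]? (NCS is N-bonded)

potassium aquatriazidobromoisothiocyanatostannate(IV)

The 1 potassium counter-ion carries a total charge of +1, so each complex ion is 1−.
Ligand charges: 1×isothiocyanato (-1 each), 1×bromo (-1 each), 3×azido (-1 each), 1×aqua (neutral); total -5. So Sn + (-5) = 1−, giving Sn = +4.
The complex ion is anionic, so tin takes the -ate form stannate(IV).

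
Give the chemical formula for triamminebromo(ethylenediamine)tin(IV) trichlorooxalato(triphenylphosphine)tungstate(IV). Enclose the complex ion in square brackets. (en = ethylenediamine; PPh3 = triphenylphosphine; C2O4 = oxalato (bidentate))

Cation [Sn…]: ligand charges -1, Sn(IV) ⇒ ion charge 3+.
Anion [W…]: ligand charges -5, W(IV) ⇒ ion charge 1−.

[SnBr(en)(NH3)3][W(C2O4)Cl3(PPh3)]3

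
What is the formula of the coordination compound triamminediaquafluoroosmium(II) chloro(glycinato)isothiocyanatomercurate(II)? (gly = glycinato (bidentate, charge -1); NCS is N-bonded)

Cation [Os…]: ligand charges -1, Os(II) ⇒ ion charge 1+.
Anion [Hg…]: ligand charges -3, Hg(II) ⇒ ion charge 1−.

[OsF(H2O)2(NH3)3][HgCl(gly)(NCS)]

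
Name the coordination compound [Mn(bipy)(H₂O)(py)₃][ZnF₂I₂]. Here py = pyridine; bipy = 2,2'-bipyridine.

Zinc is always +2 in its complexes; the anion's ligand charges sum to -4, so the complex anion is 2−.
A 1:1 salt means the cation carries the equal and opposite charge, 2+.
Cation: ligand charges sum to 0; for the ion to be 2+, Mn = +2.

aqua(2,2'-bipyridine)tris(pyridine)manganese(II) difluorodiiodozincate(II)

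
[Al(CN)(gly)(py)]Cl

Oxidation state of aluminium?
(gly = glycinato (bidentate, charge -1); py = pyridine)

+3

1 chloride outside the brackets (-1 each) → the complex ion is 1+.
Ligand charges: 1×gly = -1; 1×py neutral; 1×CN = -1; sum -2.
Al + (-2) = 1+ ⇒ Al is +3.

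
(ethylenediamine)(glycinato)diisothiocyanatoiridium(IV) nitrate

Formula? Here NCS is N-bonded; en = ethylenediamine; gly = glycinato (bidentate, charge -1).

Ligands: 2 isothiocyanato (NCS, -1), 1 ethylenediamine (en, neutral), 1 glycinato (gly, -1). Ligand charge sum = -3.
With Ir in oxidation state +4, the complex ion is [Ir...]^1+.
Charge balance with nitrate (-1) requires 1 complex ion per 1 nitrate.

[Ir(en)(gly)(NCS)2]NO3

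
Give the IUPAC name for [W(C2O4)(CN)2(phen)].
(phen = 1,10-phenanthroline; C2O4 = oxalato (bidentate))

dicyanooxalato(1,10-phenanthroline)tungsten(IV)

There is no counter-ion, so the complex is neutral overall.
Ligand charges: 2×cyano (-1 each), 1×1,10-phenanthroline (neutral), 1×oxalato (-2 each); total -4. So W + (-4) = 0, giving W = +4.
Ligands are named alphabetically: cyano before oxalato before phenanthroline.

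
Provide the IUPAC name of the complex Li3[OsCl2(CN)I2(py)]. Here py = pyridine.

lithium dichlorocyanodiiodo(pyridine)osmate(II)

The 3 lithium counter-ions carry a total charge of +3, so each complex ion is 3−.
Ligand charges: 2×chloro (-1 each), 2×iodo (-1 each), 1×pyridine (neutral), 1×cyano (-1 each); total -5. So Os + (-5) = 3−, giving Os = +2.
The complex ion is anionic, so osmium takes the -ate form osmate(II).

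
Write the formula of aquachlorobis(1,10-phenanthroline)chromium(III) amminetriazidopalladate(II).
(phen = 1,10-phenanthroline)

Cation [Cr…]: ligand charges -1, Cr(III) ⇒ ion charge 2+.
Anion [Pd…]: ligand charges -3, Pd(II) ⇒ ion charge 1−.

[CrCl(H2O)(phen)2][Pd(N3)3(NH3)]2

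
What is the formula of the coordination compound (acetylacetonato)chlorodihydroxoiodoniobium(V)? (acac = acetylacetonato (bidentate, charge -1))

[Nb(acac)ClI(OH)2]

Ligands: 1 iodo (I, -1), 2 hydroxo (OH, -1), 1 acetylacetonato (acac, -1), 1 chloro (Cl, -1). Ligand charge sum = -5.
With Nb in oxidation state +5, the complex ion is [Nb...].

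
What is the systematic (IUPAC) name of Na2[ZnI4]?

sodium tetraiodozincate(II)

The 2 sodium counter-ions carry a total charge of +2, so each complex ion is 2−.
Ligand charges: 4×iodo (-1 each); total -4. So Zn + (-4) = 2−, giving Zn = +2.
The complex ion is anionic, so zinc takes the -ate form zincate(II).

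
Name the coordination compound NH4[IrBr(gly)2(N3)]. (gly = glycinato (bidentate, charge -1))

The 1 ammonium counter-ion carries a total charge of +1, so each complex ion is 1−.
Ligand charges: 1×azido (-1 each), 2×glycinato (-1 each), 1×bromo (-1 each); total -4. So Ir + (-4) = 1−, giving Ir = +3.
Ligands are named alphabetically: azido before bromo before glycinato.
The complex ion is anionic, so iridium takes the -ate form iridate(III).

ammonium azidobromobis(glycinato)iridate(III)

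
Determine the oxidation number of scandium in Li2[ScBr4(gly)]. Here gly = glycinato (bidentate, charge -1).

+3

2 lithium outside the brackets (+1 each) → the complex ion is 2−.
Ligand charges: 1×gly = -1; 4×Br = -4; sum -5.
Sc + (-5) = 2− ⇒ Sc is +3.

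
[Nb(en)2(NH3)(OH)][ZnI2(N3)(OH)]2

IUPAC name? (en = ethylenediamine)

amminebis(ethylenediamine)hydroxoniobium(V) azidohydroxodiiodozincate(II)

Zinc is always +2 in its complexes; the anion's ligand charges sum to -4, so the complex anion is 2−.
With 2 anions per cation, the cation must be 2×2 = 4+.
Cation: ligand charges sum to -1; for the ion to be 4+, Nb = +5.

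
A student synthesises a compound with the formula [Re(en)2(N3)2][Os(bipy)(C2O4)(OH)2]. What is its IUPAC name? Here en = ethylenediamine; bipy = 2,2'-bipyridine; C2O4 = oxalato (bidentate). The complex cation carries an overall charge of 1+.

diazidobis(ethylenediamine)rhenium(III) (2,2'-bipyridine)dihydroxooxalatoosmate(III)

Both ions are complex: the cation is named first with the plain metal name, the anion second with the -ate form; each ion's ligands are alphabetised independently.
The complex cation is given as 1+; its ligand charges sum to -2, so Re = +3.
A 1:1 salt means the anion carries the equal and opposite charge, 1−.
Anion: ligand charges sum to -4; for the ion to be 1−, Os = +3.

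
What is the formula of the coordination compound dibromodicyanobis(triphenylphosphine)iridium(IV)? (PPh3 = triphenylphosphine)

Ligands: 2 triphenylphosphine (PPh3, neutral), 2 cyano (CN, -1), 2 bromo (Br, -1). Ligand charge sum = -4.
With Ir in oxidation state +4, the complex ion is [Ir...].

[IrBr2(CN)2(PPh3)2]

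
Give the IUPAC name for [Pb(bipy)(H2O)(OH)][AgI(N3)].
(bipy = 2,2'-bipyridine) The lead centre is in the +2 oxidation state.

aqua(2,2'-bipyridine)hydroxolead(II) azidoiodoargentate(I)

Both ions are complex: the cation is named first with the plain metal name, the anion second with the -ate form; each ion's ligands are alphabetised independently.
Pb is given as +2; the cation's ligand charges sum to -1, so the complex cation is 1+.
A 1:1 salt means the anion carries the equal and opposite charge, 1−.
Anion: ligand charges sum to -2; for the ion to be 1−, Ag = +1.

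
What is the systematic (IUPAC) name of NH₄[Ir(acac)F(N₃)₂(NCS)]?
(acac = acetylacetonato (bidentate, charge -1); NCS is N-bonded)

The 1 ammonium counter-ion carries a total charge of +1, so each complex ion is 1−.
Ligand charges: 2×azido (-1 each), 1×acetylacetonato (-1 each), 1×fluoro (-1 each), 1×isothiocyanato (-1 each); total -5. So Ir + (-5) = 1−, giving Ir = +4.
Ligands are named alphabetically: acetylacetonato before azido before fluoro before isothiocyanato.
The complex ion is anionic, so iridium takes the -ate form iridate(IV).

ammonium (acetylacetonato)diazidofluoroisothiocyanatoiridate(IV)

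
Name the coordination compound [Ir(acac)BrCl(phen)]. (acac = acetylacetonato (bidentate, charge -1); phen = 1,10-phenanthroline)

There is no counter-ion, so the complex is neutral overall.
Ligand charges: 1×bromo (-1 each), 1×acetylacetonato (-1 each), 1×chloro (-1 each), 1×1,10-phenanthroline (neutral); total -3. So Ir + (-3) = 0, giving Ir = +3.
Ligands are named alphabetically: acetylacetonato before bromo before chloro before phenanthroline.

(acetylacetonato)bromochloro(1,10-phenanthroline)iridium(III)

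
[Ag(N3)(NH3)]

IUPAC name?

ammineazidosilver(I)

There is no counter-ion, so the complex is neutral overall.
Ligand charges: 1×ammine (neutral), 1×azido (-1 each); total -1. So Ag + (-1) = 0, giving Ag = +1.
Ligands are named alphabetically: ammine before azido.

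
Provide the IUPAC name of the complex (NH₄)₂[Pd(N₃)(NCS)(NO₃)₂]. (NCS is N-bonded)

The 2 ammonium counter-ions carry a total charge of +2, so each complex ion is 2−.
Ligand charges: 2×nitrato (-1 each), 1×isothiocyanato (-1 each), 1×azido (-1 each); total -4. So Pd + (-4) = 2−, giving Pd = +2.
The complex ion is anionic, so palladium takes the -ate form palladate(II).

ammonium azidoisothiocyanatodinitratopalladate(II)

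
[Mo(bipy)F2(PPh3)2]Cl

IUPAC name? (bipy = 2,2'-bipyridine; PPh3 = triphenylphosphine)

The 1 chloride counter-ion carries a total charge of -1, so each complex ion is 1+.
Ligand charges: 1×2,2'-bipyridine (neutral), 2×triphenylphosphine (neutral), 2×fluoro (-1 each); total -2. So Mo + (-2) = 1+, giving Mo = +3.
Ligands are named alphabetically: bipyridine before fluoro before triphenylphosphine.

(2,2'-bipyridine)difluorobis(triphenylphosphine)molybdenum(III) chloride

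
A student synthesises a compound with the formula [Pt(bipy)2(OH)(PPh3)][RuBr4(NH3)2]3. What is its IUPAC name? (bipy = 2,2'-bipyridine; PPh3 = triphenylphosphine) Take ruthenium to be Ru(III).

bis(2,2'-bipyridine)hydroxo(triphenylphosphine)platinum(IV) diamminetetrabromoruthenate(III)

Both ions are complex: the cation is named first with the plain metal name, the anion second with the -ate form; each ion's ligands are alphabetised independently.
Ru is given as +3; the anion's ligand charges sum to -4, so the complex anion is 1−.
With 3 anions per cation, the cation must be 3×1 = 3+.
Cation: ligand charges sum to -1; for the ion to be 3+, Pt = +4.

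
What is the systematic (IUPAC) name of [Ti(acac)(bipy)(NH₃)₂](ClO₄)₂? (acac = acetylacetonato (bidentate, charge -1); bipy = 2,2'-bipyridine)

(acetylacetonato)diammine(2,2'-bipyridine)titanium(III) perchlorate

The 2 perchlorate counter-ions carry a total charge of -2, so each complex ion is 2+.
Ligand charges: 1×acetylacetonato (-1 each), 2×ammine (neutral), 1×2,2'-bipyridine (neutral); total -1. So Ti + (-1) = 2+, giving Ti = +3.
Ligands are named alphabetically: acetylacetonato before ammine before bipyridine.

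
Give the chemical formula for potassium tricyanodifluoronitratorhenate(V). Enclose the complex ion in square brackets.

K[Re(CN)3F2(NO3)]

Ligands: 1 nitrato (NO3, -1), 2 fluoro (F, -1), 3 cyano (CN, -1). Ligand charge sum = -6.
Charge balance with potassium (+1) requires 1 complex ion per 1 potassium.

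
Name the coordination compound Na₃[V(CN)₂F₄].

The 3 sodium counter-ions carry a total charge of +3, so each complex ion is 3−.
Ligand charges: 2×cyano (-1 each), 4×fluoro (-1 each); total -6. So V + (-6) = 3−, giving V = +3.
The complex ion is anionic, so vanadium takes the -ate form vanadate(III).

sodium dicyanotetrafluorovanadate(III)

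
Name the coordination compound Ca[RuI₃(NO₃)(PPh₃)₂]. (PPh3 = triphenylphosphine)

The 1 calcium counter-ion carries a total charge of +2, so each complex ion is 2−.
Ligand charges: 2×triphenylphosphine (neutral), 1×nitrato (-1 each), 3×iodo (-1 each); total -4. So Ru + (-4) = 2−, giving Ru = +2.
Ligands are named alphabetically: iodo before nitrato before triphenylphosphine.
The complex ion is anionic, so ruthenium takes the -ate form ruthenate(II).

calcium triiodonitratobis(triphenylphosphine)ruthenate(II)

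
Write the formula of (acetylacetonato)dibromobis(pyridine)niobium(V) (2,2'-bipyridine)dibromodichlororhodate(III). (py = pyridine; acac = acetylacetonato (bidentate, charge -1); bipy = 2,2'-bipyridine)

Cation [Nb…]: ligand charges -3, Nb(V) ⇒ ion charge 2+.
Anion [Rh…]: ligand charges -4, Rh(III) ⇒ ion charge 1−.
One 2+ cation requires 2 of the 1− anion.

[Nb(acac)Br2(py)2][Rh(bipy)Br2Cl2]2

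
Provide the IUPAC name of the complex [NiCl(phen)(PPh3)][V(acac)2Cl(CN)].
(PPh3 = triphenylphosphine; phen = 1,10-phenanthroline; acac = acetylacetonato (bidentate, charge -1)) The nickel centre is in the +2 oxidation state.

chloro(1,10-phenanthroline)(triphenylphosphine)nickel(II) bis(acetylacetonato)chlorocyanovanadate(III)

Both ions are complex: the cation is named first with the plain metal name, the anion second with the -ate form; each ion's ligands are alphabetised independently.
Ni is given as +2; the cation's ligand charges sum to -1, so the complex cation is 1+.
A 1:1 salt means the anion carries the equal and opposite charge, 1−.
Anion: ligand charges sum to -4; for the ion to be 1−, V = +3.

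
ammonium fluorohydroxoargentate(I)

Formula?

NH4[AgF(OH)]

Ligands: 1 fluoro (F, -1), 1 hydroxo (OH, -1). Ligand charge sum = -2.
With Ag in oxidation state +1, the complex ion is [Ag...]^1−.
Charge balance with ammonium (+1) requires 1 complex ion per 1 ammonium.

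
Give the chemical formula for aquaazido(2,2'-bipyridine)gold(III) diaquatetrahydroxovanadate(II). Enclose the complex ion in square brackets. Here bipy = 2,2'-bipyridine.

[Au(bipy)(H2O)(N3)][V(H2O)2(OH)4]

Cation [Au…]: ligand charges -1, Au(III) ⇒ ion charge 2+.
Anion [V…]: ligand charges -4, V(II) ⇒ ion charge 2−.
One 2+ cation balances one 2− anion.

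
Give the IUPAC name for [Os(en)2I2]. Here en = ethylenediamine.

There is no counter-ion, so the complex is neutral overall.
Ligand charges: 2×iodo (-1 each), 2×ethylenediamine (neutral); total -2. So Os + (-2) = 0, giving Os = +2.
Ligands are named alphabetically: ethylenediamine before iodo.

bis(ethylenediamine)diiodoosmium(II)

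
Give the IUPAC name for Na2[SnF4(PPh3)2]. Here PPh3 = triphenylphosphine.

sodium tetrafluorobis(triphenylphosphine)stannate(II)

The 2 sodium counter-ions carry a total charge of +2, so each complex ion is 2−.
Ligand charges: 4×fluoro (-1 each), 2×triphenylphosphine (neutral); total -4. So Sn + (-4) = 2−, giving Sn = +2.
The complex ion is anionic, so tin takes the -ate form stannate(II).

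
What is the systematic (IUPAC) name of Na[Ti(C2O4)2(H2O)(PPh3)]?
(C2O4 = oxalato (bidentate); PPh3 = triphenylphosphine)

sodium aquadioxalato(triphenylphosphine)titanate(III)

The 1 sodium counter-ion carries a total charge of +1, so each complex ion is 1−.
Ligand charges: 2×oxalato (-2 each), 1×triphenylphosphine (neutral), 1×aqua (neutral); total -4. So Ti + (-4) = 1−, giving Ti = +3.
Ligands are named alphabetically: aqua before oxalato before triphenylphosphine.
The complex ion is anionic, so titanium takes the -ate form titanate(III).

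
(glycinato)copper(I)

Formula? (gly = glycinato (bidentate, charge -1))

[Cu(gly)]

Ligands: 1 glycinato (gly, -1). Ligand charge sum = -1.
With Cu in oxidation state +1, the complex ion is [Cu...].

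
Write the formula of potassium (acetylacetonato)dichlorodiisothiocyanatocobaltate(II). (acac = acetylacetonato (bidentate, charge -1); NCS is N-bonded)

K3[Co(acac)Cl2(NCS)2]

Ligands: 1 acetylacetonato (acac, -1), 2 chloro (Cl, -1), 2 isothiocyanato (NCS, -1). Ligand charge sum = -5.
With Co in oxidation state +2, the complex ion is [Co...]^3−.
Charge balance with potassium (+1) requires 1 complex ion per 3 potassium.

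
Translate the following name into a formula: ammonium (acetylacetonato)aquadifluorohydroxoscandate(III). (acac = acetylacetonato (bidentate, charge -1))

NH4[Sc(acac)F2(H2O)(OH)]

Ligands: 1 acetylacetonato (acac, -1), 2 fluoro (F, -1), 1 aqua (H2O, neutral), 1 hydroxo (OH, -1). Ligand charge sum = -4.
With Sc in oxidation state +3, the complex ion is [Sc...]^1−.
Charge balance with ammonium (+1) requires 1 complex ion per 1 ammonium.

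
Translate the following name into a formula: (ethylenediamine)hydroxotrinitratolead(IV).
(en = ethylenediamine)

Ligands: 1 hydroxo (OH, -1), 1 ethylenediamine (en, neutral), 3 nitrato (NO3, -1). Ligand charge sum = -4.
With Pb in oxidation state +4, the complex ion is [Pb...].

[Pb(en)(NO3)3(OH)]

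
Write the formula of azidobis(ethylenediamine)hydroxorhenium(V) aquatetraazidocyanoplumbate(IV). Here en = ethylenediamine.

Cation [Re…]: ligand charges -2, Re(V) ⇒ ion charge 3+.
Anion [Pb…]: ligand charges -5, Pb(IV) ⇒ ion charge 1−.
One 3+ cation requires 3 of the 1− anion.

[Re(en)2(N3)(OH)][Pb(CN)(H2O)(N3)4]3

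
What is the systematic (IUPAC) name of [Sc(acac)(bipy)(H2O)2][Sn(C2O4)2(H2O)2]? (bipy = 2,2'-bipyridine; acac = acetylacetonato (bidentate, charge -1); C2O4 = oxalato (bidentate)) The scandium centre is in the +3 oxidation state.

(acetylacetonato)diaqua(2,2'-bipyridine)scandium(III) diaquadioxalatostannate(II)

Both ions are complex: the cation is named first with the plain metal name, the anion second with the -ate form; each ion's ligands are alphabetised independently.
Sc is given as +3; the cation's ligand charges sum to -1, so the complex cation is 2+.
A 1:1 salt means the anion carries the equal and opposite charge, 2−.
Anion: ligand charges sum to -4; for the ion to be 2−, Sn = +2.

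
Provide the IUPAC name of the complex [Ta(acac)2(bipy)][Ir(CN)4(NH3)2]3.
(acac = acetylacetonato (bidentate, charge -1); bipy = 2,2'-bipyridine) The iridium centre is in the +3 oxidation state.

bis(acetylacetonato)(2,2'-bipyridine)tantalum(V) diamminetetracyanoiridate(III)

Ir is given as +3; the anion's ligand charges sum to -4, so the complex anion is 1−.
With 3 anions per cation, the cation must be 3×1 = 3+.
Cation: ligand charges sum to -2; for the ion to be 3+, Ta = +5.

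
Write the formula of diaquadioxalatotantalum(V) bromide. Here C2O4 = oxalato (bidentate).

Ligands: 2 oxalato (C2O4, -2), 2 aqua (H2O, neutral). Ligand charge sum = -4.
With Ta in oxidation state +5, the complex ion is [Ta...]^1+.
Charge balance with bromide (-1) requires 1 complex ion per 1 bromide.

[Ta(C2O4)2(H2O)2]Br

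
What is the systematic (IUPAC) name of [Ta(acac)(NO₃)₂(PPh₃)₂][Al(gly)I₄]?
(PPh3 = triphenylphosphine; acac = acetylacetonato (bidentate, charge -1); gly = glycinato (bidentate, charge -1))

Aluminium is always +3 in its complexes; the anion's ligand charges sum to -5, so the complex anion is 2−.
A 1:1 salt means the cation carries the equal and opposite charge, 2+.
Cation: ligand charges sum to -3; for the ion to be 2+, Ta = +5.

(acetylacetonato)dinitratobis(triphenylphosphine)tantalum(V) (glycinato)tetraiodoaluminate(III)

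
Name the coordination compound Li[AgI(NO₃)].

The 1 lithium counter-ion carries a total charge of +1, so each complex ion is 1−.
Ligand charges: 1×iodo (-1 each), 1×nitrato (-1 each); total -2. So Ag + (-2) = 1−, giving Ag = +1.
Ligands are named alphabetically: iodo before nitrato.
The complex ion is anionic, so silver takes the -ate form argentate(I).

lithium iodonitratoargentate(I)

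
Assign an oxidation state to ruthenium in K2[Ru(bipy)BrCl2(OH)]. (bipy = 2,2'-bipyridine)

+2

2 potassium outside the brackets (+1 each) → the complex ion is 2−.
Ligand charges: 1×bipy neutral; 1×Br = -1; 2×Cl = -2; 1×OH = -1; sum -4.
Ru + (-4) = 2− ⇒ Ru is +2.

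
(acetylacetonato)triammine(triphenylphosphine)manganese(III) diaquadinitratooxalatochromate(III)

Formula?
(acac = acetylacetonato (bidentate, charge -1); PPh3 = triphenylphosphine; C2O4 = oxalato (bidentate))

[Mn(acac)(NH3)3(PPh3)][Cr(C2O4)(H2O)2(NO3)2]2

Cation [Mn…]: ligand charges -1, Mn(III) ⇒ ion charge 2+.
Anion [Cr…]: ligand charges -4, Cr(III) ⇒ ion charge 1−.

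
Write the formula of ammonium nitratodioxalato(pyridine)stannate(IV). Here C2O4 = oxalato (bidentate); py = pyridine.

Ligands: 2 oxalato (C2O4, -2), 1 nitrato (NO3, -1), 1 pyridine (py, neutral). Ligand charge sum = -5.
With Sn in oxidation state +4, the complex ion is [Sn...]^1−.
Charge balance with ammonium (+1) requires 1 complex ion per 1 ammonium.

NH4[Sn(C2O4)2(NO3)(py)]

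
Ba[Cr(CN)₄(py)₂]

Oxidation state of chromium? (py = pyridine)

+2

1 barium outside the brackets (+2 each) → the complex ion is 2−.
Ligand charges: 2×py neutral; 4×CN = -4; sum -4.
Cr + (-4) = 2− ⇒ Cr is +2.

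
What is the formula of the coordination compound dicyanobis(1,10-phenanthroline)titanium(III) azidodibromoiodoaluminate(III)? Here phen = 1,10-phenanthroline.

Cation [Ti…]: ligand charges -2, Ti(III) ⇒ ion charge 1+.
Anion [Al…]: ligand charges -4, Al(III) ⇒ ion charge 1−.
One 1+ cation balances one 1− anion.

[Ti(CN)2(phen)2][AlBr2I(N3)]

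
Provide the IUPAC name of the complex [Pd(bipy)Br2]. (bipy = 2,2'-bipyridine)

There is no counter-ion, so the complex is neutral overall.
Ligand charges: 2×bromo (-1 each), 1×2,2'-bipyridine (neutral); total -2. So Pd + (-2) = 0, giving Pd = +2.
Ligands are named alphabetically: bipyridine before bromo.

(2,2'-bipyridine)dibromopalladium(II)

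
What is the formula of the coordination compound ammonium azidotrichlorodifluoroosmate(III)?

(NH4)3[OsCl3F2(N3)]

Ligands: 3 chloro (Cl, -1), 2 fluoro (F, -1), 1 azido (N3, -1). Ligand charge sum = -6.
With Os in oxidation state +3, the complex ion is [Os...]^3−.
Charge balance with ammonium (+1) requires 1 complex ion per 3 ammonium.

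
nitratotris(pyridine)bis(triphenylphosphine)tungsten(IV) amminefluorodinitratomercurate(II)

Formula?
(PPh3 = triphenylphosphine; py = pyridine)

[W(NO3)(PPh3)2(py)3][HgF(NH3)(NO3)2]3

Cation [W…]: ligand charges -1, W(IV) ⇒ ion charge 3+.
Anion [Hg…]: ligand charges -3, Hg(II) ⇒ ion charge 1−.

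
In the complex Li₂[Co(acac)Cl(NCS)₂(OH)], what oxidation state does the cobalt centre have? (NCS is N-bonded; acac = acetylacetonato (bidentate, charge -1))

+3

2 lithium outside the brackets (+1 each) → the complex ion is 2−.
Ligand charges: 2×NCS = -2; 1×OH = -1; 1×acac = -1; 1×Cl = -1; sum -5.
Co + (-5) = 2− ⇒ Co is +3.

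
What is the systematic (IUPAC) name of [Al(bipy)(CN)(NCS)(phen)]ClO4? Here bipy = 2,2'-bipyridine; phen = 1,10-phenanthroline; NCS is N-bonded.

The 1 perchlorate counter-ion carries a total charge of -1, so each complex ion is 1+.
Ligand charges: 1×2,2'-bipyridine (neutral), 1×1,10-phenanthroline (neutral), 1×isothiocyanato (-1 each), 1×cyano (-1 each); total -2. So Al + (-2) = 1+, giving Al = +3.
Ligands are named alphabetically: bipyridine before cyano before isothiocyanato before phenanthroline.

(2,2'-bipyridine)cyanoisothiocyanato(1,10-phenanthroline)aluminium(III) perchlorate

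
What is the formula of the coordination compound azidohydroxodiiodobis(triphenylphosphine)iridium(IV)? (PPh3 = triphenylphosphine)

[IrI2(N3)(OH)(PPh3)2]

Ligands: 2 triphenylphosphine (PPh3, neutral), 1 hydroxo (OH, -1), 2 iodo (I, -1), 1 azido (N3, -1). Ligand charge sum = -4.
With Ir in oxidation state +4, the complex ion is [Ir...].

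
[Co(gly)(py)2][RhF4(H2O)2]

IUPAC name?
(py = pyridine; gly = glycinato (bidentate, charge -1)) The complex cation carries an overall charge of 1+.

(glycinato)bis(pyridine)cobalt(II) diaquatetrafluororhodate(III)

Both ions are complex: the cation is named first with the plain metal name, the anion second with the -ate form; each ion's ligands are alphabetised independently.
The complex cation is given as 1+; its ligand charges sum to -1, so Co = +2.
A 1:1 salt means the anion carries the equal and opposite charge, 1−.
Anion: ligand charges sum to -4; for the ion to be 1−, Rh = +3.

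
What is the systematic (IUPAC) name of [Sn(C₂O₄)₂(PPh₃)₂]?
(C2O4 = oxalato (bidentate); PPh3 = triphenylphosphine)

There is no counter-ion, so the complex is neutral overall.
Ligand charges: 2×oxalato (-2 each), 2×triphenylphosphine (neutral); total -4. So Sn + (-4) = 0, giving Sn = +4.
Ligands are named alphabetically: oxalato before triphenylphosphine.

dioxalatobis(triphenylphosphine)tin(IV)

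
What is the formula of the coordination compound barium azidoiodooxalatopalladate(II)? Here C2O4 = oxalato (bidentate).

Ba[Pd(C2O4)I(N3)]

Ligands: 1 azido (N3, -1), 1 iodo (I, -1), 1 oxalato (C2O4, -2). Ligand charge sum = -4.
With Pd in oxidation state +2, the complex ion is [Pd...]^2−.
Charge balance with barium (+2) requires 1 complex ion per 1 barium.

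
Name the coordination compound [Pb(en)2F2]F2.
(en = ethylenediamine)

The 2 fluoride counter-ions carry a total charge of -2, so each complex ion is 2+.
Ligand charges: 2×ethylenediamine (neutral), 2×fluoro (-1 each); total -2. So Pb + (-2) = 2+, giving Pb = +4.
Ligands are named alphabetically: ethylenediamine before fluoro.

bis(ethylenediamine)difluorolead(IV) fluoride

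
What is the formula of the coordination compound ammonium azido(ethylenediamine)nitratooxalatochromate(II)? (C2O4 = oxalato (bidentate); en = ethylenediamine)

Ligands: 1 nitrato (NO3, -1), 1 oxalato (C2O4, -2), 1 azido (N3, -1), 1 ethylenediamine (en, neutral). Ligand charge sum = -4.
Charge balance with ammonium (+1) requires 1 complex ion per 2 ammonium.

(NH4)2[Cr(C2O4)(en)(N3)(NO3)]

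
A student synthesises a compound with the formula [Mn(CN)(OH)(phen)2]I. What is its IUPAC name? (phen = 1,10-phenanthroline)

The 1 iodide counter-ion carries a total charge of -1, so each complex ion is 1+.
Ligand charges: 1×hydroxo (-1 each), 2×1,10-phenanthroline (neutral), 1×cyano (-1 each); total -2. So Mn + (-2) = 1+, giving Mn = +3.
Ligands are named alphabetically: cyano before hydroxo before phenanthroline.

cyanohydroxobis(1,10-phenanthroline)manganese(III) iodide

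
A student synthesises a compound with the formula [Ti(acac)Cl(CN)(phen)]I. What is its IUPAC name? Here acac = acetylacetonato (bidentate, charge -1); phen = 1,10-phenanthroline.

The 1 iodide counter-ion carries a total charge of -1, so each complex ion is 1+.
Ligand charges: 1×chloro (-1 each), 1×acetylacetonato (-1 each), 1×cyano (-1 each), 1×1,10-phenanthroline (neutral); total -3. So Ti + (-3) = 1+, giving Ti = +4.
Ligands are named alphabetically: acetylacetonato before chloro before cyano before phenanthroline.

(acetylacetonato)chlorocyano(1,10-phenanthroline)titanium(IV) iodide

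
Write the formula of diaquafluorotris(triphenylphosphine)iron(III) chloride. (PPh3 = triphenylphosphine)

Ligands: 2 aqua (H2O, neutral), 1 fluoro (F, -1), 3 triphenylphosphine (PPh3, neutral). Ligand charge sum = -1.
With Fe in oxidation state +3, the complex ion is [Fe...]^2+.
Charge balance with chloride (-1) requires 1 complex ion per 2 chloride.

[FeF(H2O)2(PPh3)3]Cl2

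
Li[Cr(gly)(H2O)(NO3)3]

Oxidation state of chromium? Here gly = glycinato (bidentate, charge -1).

+3

1 lithium outside the brackets (+1 each) → the complex ion is 1−.
Ligand charges: 1×H2O neutral; 3×NO3 = -3; 1×gly = -1; sum -4.
Cr + (-4) = 1− ⇒ Cr is +3.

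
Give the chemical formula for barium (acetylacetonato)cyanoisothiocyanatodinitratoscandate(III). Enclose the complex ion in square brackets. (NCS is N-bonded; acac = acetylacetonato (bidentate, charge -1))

Ligands: 1 isothiocyanato (NCS, -1), 1 cyano (CN, -1), 1 acetylacetonato (acac, -1), 2 nitrato (NO3, -1). Ligand charge sum = -5.
Charge balance with barium (+2) requires 1 complex ion per 1 barium.

Ba[Sc(acac)(CN)(NCS)(NO3)2]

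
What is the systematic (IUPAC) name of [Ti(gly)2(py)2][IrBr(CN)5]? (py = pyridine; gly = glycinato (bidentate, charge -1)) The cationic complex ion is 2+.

bis(glycinato)bis(pyridine)titanium(IV) bromopentacyanoiridate(IV)

The complex cation is given as 2+; its ligand charges sum to -2, so Ti = +4.
A 1:1 salt means the anion carries the equal and opposite charge, 2−.
Anion: ligand charges sum to -6; for the ion to be 2−, Ir = +4.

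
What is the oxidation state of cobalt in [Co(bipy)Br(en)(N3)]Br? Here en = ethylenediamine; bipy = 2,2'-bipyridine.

+3

1 bromide outside the brackets (-1 each) → the complex ion is 1+.
Ligand charges: 1×Br = -1; 1×N3 = -1; 1×en neutral; 1×bipy neutral; sum -2.
Co + (-2) = 1+ ⇒ Co is +3.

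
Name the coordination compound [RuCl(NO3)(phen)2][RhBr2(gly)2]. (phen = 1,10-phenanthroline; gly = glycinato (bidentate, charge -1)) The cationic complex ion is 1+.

chloronitratobis(1,10-phenanthroline)ruthenium(III) dibromobis(glycinato)rhodate(III)

Both ions are complex: the cation is named first with the plain metal name, the anion second with the -ate form; each ion's ligands are alphabetised independently.
The complex cation is given as 1+; its ligand charges sum to -2, so Ru = +3.
A 1:1 salt means the anion carries the equal and opposite charge, 1−.
Anion: ligand charges sum to -4; for the ion to be 1−, Rh = +3.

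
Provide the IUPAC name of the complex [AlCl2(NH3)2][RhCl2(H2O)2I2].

diamminedichloroaluminium(III) diaquadichlorodiiodorhodate(III)

Both ions are complex: the cation is named first with the plain metal name, the anion second with the -ate form; each ion's ligands are alphabetised independently.
Aluminium is always +3 in its complexes; the cation's ligand charges sum to -2, so the complex cation is 1+.
A 1:1 salt means the anion carries the equal and opposite charge, 1−.
Anion: ligand charges sum to -4; for the ion to be 1−, Rh = +3.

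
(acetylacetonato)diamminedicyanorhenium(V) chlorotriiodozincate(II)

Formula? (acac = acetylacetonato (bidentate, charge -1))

[Re(acac)(CN)2(NH3)2][ZnClI3]

Cation [Re…]: ligand charges -3, Re(V) ⇒ ion charge 2+.
Anion [Zn…]: ligand charges -4, Zn(II) ⇒ ion charge 2−.
One 2+ cation balances one 2− anion.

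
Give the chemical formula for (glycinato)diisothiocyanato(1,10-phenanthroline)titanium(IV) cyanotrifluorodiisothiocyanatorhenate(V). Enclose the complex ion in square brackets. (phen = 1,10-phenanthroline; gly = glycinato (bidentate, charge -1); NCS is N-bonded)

[Ti(gly)(NCS)2(phen)][Re(CN)F3(NCS)2]

Cation [Ti…]: ligand charges -3, Ti(IV) ⇒ ion charge 1+.
Anion [Re…]: ligand charges -6, Re(V) ⇒ ion charge 1−.
One 1+ cation balances one 1− anion.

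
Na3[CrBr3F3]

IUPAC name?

sodium tribromotrifluorochromate(III)

The 3 sodium counter-ions carry a total charge of +3, so each complex ion is 3−.
Ligand charges: 3×fluoro (-1 each), 3×bromo (-1 each); total -6. So Cr + (-6) = 3−, giving Cr = +3.
Ligands are named alphabetically: bromo before fluoro.
The complex ion is anionic, so chromium takes the -ate form chromate(III).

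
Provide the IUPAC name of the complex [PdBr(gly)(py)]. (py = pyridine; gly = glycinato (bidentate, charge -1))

There is no counter-ion, so the complex is neutral overall.
Ligand charges: 1×pyridine (neutral), 1×glycinato (-1 each), 1×bromo (-1 each); total -2. So Pd + (-2) = 0, giving Pd = +2.
Ligands are named alphabetically: bromo before glycinato before pyridine.

bromo(glycinato)(pyridine)palladium(II)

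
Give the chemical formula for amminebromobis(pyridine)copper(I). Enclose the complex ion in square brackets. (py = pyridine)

Ligands: 2 pyridine (py, neutral), 1 bromo (Br, -1), 1 ammine (NH3, neutral). Ligand charge sum = -1.
With Cu in oxidation state +1, the complex ion is [Cu...].

[CuBr(NH3)(py)2]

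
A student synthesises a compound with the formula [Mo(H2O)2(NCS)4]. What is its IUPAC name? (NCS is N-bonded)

diaquatetraisothiocyanatomolybdenum(IV)

There is no counter-ion, so the complex is neutral overall.
Ligand charges: 2×aqua (neutral), 4×isothiocyanato (-1 each); total -4. So Mo + (-4) = 0, giving Mo = +4.
Ligands are named alphabetically: aqua before isothiocyanato.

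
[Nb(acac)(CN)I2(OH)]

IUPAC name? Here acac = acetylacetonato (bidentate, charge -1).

There is no counter-ion, so the complex is neutral overall.
Ligand charges: 1×cyano (-1 each), 1×acetylacetonato (-1 each), 1×hydroxo (-1 each), 2×iodo (-1 each); total -5. So Nb + (-5) = 0, giving Nb = +5.
Ligands are named alphabetically: acetylacetonato before cyano before hydroxo before iodo.

(acetylacetonato)cyanohydroxodiiodoniobium(V)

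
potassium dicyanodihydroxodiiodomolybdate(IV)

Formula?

Ligands: 2 hydroxo (OH, -1), 2 iodo (I, -1), 2 cyano (CN, -1). Ligand charge sum = -6.
Charge balance with potassium (+1) requires 1 complex ion per 2 potassium.

K2[Mo(CN)2I2(OH)2]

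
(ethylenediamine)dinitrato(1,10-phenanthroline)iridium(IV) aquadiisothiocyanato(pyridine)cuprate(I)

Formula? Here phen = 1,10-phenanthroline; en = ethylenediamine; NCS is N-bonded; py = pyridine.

Cation [Ir…]: ligand charges -2, Ir(IV) ⇒ ion charge 2+.
Anion [Cu…]: ligand charges -2, Cu(I) ⇒ ion charge 1−.

[Ir(en)(NO3)2(phen)][Cu(H2O)(NCS)2(py)]2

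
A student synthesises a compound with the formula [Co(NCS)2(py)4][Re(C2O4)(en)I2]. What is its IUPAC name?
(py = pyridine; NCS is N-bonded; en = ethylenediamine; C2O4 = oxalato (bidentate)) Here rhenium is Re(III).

Both ions are complex: the cation is named first with the plain metal name, the anion second with the -ate form; each ion's ligands are alphabetised independently.
Re is given as +3; the anion's ligand charges sum to -4, so the complex anion is 1−.
A 1:1 salt means the cation carries the equal and opposite charge, 1+.
Cation: ligand charges sum to -2; for the ion to be 1+, Co = +3.

diisothiocyanatotetrakis(pyridine)cobalt(III) (ethylenediamine)diiodooxalatorhenate(III)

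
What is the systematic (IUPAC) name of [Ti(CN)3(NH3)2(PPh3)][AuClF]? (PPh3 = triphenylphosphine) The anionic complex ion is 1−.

diamminetricyano(triphenylphosphine)titanium(IV) chlorofluoroaurate(I)

Both ions are complex: the cation is named first with the plain metal name, the anion second with the -ate form; each ion's ligands are alphabetised independently.
The complex anion is given as 1−; its ligand charges sum to -2, so Au = +1.
A 1:1 salt means the cation carries the equal and opposite charge, 1+.
Cation: ligand charges sum to -3; for the ion to be 1+, Ti = +4.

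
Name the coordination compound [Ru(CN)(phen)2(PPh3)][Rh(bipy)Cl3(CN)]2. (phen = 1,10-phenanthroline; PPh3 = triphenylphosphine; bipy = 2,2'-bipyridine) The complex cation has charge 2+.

cyanobis(1,10-phenanthroline)(triphenylphosphine)ruthenium(III) (2,2'-bipyridine)trichlorocyanorhodate(III)

Both ions are complex: the cation is named first with the plain metal name, the anion second with the -ate form; each ion's ligands are alphabetised independently.
The complex cation is given as 2+; its ligand charges sum to -1, so Ru = +3.
With 2 anions per cation, each anion must be 2/2 = 1−.
Anion: ligand charges sum to -4; for the ion to be 1−, Rh = +3.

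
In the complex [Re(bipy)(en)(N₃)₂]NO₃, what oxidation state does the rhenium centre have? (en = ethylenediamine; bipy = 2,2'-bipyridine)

+3

1 nitrate outside the brackets (-1 each) → the complex ion is 1+.
Ligand charges: 1×en neutral; 2×N3 = -2; 1×bipy neutral; sum -2.
Re + (-2) = 1+ ⇒ Re is +3.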